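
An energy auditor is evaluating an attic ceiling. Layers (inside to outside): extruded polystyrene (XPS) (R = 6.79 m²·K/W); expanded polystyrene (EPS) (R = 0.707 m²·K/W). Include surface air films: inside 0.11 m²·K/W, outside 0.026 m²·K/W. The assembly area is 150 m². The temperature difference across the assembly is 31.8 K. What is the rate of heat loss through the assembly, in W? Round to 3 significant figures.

R_total = 0.11 + 6.79 + 0.707 + 0.026 = 7.633 m²·K/W
Q = A·ΔT/R = 150 × 31.8 / 7.633 = 624.9 W

625 W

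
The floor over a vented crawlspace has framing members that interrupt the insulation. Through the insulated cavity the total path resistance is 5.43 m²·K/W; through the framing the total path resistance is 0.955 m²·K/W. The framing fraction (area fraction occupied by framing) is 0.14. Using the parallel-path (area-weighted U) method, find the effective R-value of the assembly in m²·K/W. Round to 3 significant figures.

U_eff = 0.86/5.43 + 0.14/0.955 = 0.1584 + 0.1466 = 0.305
R_eff = 1/U_eff = 3.279 m²·K/W

3.28 m²·K/W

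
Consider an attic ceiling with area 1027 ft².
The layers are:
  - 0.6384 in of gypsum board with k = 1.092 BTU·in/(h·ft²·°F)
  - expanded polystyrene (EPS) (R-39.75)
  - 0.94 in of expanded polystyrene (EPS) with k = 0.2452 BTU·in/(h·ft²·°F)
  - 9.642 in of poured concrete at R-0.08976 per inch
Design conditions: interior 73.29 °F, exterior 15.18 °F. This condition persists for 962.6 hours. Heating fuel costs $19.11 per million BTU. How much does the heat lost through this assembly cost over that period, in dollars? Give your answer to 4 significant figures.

0.6384/1.092 = 0.58462
0.94/0.2452 = 3.8336
9.642 × 0.08976 = 0.86547
R_total = 0.58462 + 39.75 + 3.8336 + 0.86547 = 45.034 ft²·°F·h/BTU
Q = 1027 × (73.29 − 15.18) / 45.034 = 1325.2 BTU/h
E = 1325.2 × 962.6 = 1275600 BTU
Cost = 1275600/10⁶ × 19.11 = $24.378

24.38 dollars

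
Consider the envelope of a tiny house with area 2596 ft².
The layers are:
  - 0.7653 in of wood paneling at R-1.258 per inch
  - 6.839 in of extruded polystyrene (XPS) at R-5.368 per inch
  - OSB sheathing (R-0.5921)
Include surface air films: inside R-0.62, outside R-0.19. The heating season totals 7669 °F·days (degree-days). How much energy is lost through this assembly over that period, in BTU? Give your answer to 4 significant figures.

12230000 BTU

0.7653 × 1.258 = 0.96275
6.839 × 5.368 = 36.712
R_total = 0.62 + 0.96275 + 36.712 + 0.5921 + 0.19 = 39.077 ft²·°F·h/BTU
E = A × HDD × 24 / R = 2596 × 7669 × 24 / 39.077 = 12228000 BTU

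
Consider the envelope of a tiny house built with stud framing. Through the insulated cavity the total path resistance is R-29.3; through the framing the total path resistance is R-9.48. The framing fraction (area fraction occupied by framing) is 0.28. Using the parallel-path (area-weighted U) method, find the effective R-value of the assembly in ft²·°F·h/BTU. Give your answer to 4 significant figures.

18.48 ft²·°F·h/BTU

U_eff = 0.72/29.3 + 0.28/9.48 = 0.024573 + 0.029536 = 0.054109
R_eff = 1/U_eff = 18.481 ft²·°F·h/BTU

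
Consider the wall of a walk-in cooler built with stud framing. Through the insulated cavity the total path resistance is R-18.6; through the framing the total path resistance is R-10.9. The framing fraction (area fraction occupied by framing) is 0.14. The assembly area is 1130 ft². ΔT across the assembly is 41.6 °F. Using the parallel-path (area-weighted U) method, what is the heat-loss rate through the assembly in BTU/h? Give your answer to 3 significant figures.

2780 BTU/h

U_eff = 0.86/18.6 + 0.14/10.9 = 0.04624 + 0.01284 = 0.05908
R_eff = 1/U_eff = 16.93 ft²·°F·h/BTU
Q = 1130 × 41.6 / 16.93 = 2777 BTU/h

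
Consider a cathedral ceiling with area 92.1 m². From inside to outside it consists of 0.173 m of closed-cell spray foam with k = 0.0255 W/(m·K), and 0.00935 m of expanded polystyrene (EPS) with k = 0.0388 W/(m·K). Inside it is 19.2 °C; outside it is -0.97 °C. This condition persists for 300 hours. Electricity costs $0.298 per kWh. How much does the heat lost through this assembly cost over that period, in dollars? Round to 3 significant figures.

0.173/0.0255 = 6.784
0.00935/0.0388 = 0.241
R_total = 6.784 + 0.241 = 7.025 m²·K/W
Q = 92.1 × (19.2 − (-0.97)) / 7.025 = 264.4 W
E = 264.4 W × 300 h / 1000 = 79.33 kWh
Cost = 79.33 × 0.298 = $23.64

23.6 dollars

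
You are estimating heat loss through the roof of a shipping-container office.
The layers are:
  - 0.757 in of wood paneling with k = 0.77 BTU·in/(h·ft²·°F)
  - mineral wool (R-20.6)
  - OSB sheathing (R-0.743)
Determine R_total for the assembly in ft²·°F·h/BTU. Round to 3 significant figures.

0.757/0.77 = 0.9831
R_total = 0.9831 + 20.6 + 0.743 = 22.33 ft²·°F·h/BTU

22.3 ft²·°F·h/BTU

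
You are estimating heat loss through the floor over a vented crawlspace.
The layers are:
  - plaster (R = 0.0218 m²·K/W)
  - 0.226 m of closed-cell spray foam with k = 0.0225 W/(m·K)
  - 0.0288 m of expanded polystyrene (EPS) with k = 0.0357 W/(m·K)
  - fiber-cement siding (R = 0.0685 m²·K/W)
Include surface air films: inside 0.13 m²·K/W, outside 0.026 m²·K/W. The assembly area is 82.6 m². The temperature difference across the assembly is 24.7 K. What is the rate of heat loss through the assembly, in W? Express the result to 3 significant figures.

0.226/0.0225 = 10.04
0.0288/0.0357 = 0.8067
R_total = 0.13 + 0.0218 + 10.04 + 0.8067 + 0.0685 + 0.026 = 11.1 m²·K/W
Q = A·ΔT/R = 82.6 × 24.7 / 11.1 = 183.8 W

184 W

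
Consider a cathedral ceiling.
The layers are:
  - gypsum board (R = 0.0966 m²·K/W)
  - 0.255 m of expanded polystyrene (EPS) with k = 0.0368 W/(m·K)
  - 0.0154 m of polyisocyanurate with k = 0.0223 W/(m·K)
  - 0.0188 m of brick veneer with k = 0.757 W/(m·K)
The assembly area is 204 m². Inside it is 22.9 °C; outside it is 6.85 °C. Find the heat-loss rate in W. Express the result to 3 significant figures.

0.255/0.0368 = 6.929
0.0154/0.0223 = 0.6906
0.0188/0.757 = 0.02483
R_total = 0.0966 + 6.929 + 0.6906 + 0.02483 = 7.741 m²·K/W
Q = A·ΔT/R = 204 × (22.9 − 6.85) / 7.741 = 422.9 W

423 W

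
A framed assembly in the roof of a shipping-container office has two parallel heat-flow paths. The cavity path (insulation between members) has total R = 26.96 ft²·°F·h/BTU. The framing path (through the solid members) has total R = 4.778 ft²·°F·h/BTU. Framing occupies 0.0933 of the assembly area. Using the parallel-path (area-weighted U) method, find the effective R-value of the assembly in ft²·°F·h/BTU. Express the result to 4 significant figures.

U_eff = 0.9067/26.96 + 0.0933/4.778 = 0.033631 + 0.019527 = 0.053158
R_eff = 1/U_eff = 18.812 ft²·°F·h/BTU

18.81 ft²·°F·h/BTU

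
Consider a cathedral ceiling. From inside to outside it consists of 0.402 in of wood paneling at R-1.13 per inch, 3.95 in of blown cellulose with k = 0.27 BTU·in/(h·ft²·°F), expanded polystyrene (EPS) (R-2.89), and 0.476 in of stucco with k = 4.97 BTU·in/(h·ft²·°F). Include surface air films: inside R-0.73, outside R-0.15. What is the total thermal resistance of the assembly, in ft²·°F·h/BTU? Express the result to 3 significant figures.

18.9 ft²·°F·h/BTU

0.402 × 1.13 = 0.4543
3.95/0.27 = 14.63
0.476/4.97 = 0.09577
R_total = 0.73 + 0.4543 + 14.63 + 2.89 + 0.09577 + 0.15 = 18.95 ft²·°F·h/BTU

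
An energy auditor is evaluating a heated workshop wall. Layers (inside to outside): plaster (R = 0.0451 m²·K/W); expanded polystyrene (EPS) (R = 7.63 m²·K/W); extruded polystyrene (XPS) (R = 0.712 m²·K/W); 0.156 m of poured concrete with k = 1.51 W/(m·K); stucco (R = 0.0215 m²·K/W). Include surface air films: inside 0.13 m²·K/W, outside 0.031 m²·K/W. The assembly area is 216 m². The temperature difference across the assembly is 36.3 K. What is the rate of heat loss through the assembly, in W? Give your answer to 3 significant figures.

904 W

0.156/1.51 = 0.1033
R_total = 0.13 + 0.0451 + 7.63 + 0.712 + 0.1033 + 0.0215 + 0.031 = 8.673 m²·K/W
Q = A·ΔT/R = 216 × 36.3 / 8.673 = 904.1 W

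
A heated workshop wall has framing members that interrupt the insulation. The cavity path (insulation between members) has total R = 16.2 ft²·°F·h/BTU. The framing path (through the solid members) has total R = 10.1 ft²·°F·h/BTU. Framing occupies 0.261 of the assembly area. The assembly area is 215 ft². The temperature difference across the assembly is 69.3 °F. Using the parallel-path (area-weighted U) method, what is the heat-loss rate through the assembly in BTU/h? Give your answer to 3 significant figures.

U_eff = 0.739/16.2 + 0.261/10.1 = 0.04562 + 0.02584 = 0.07146
R_eff = 1/U_eff = 13.99 ft²·°F·h/BTU
Q = 215 × 69.3 / 13.99 = 1065 BTU/h

1060 BTU/h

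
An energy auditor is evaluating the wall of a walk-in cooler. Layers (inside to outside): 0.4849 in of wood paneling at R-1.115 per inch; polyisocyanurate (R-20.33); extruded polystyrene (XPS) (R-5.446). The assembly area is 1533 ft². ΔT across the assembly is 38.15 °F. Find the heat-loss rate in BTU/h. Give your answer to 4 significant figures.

2222 BTU/h

0.4849 × 1.115 = 0.54066
R_total = 0.54066 + 20.33 + 5.446 = 26.317 ft²·°F·h/BTU
Q = A·ΔT/R = 1533 × 38.15 / 26.317 = 2222.3 BTU/h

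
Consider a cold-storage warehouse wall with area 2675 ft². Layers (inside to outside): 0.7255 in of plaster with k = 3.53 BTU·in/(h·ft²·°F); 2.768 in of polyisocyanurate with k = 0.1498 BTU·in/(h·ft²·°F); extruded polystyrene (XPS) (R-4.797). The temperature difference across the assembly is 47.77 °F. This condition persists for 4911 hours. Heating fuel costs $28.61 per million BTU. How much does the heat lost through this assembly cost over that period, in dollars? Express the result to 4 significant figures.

764.6 dollars

0.7255/3.53 = 0.20552
2.768/0.1498 = 18.478
R_total = 0.20552 + 18.478 + 4.797 = 23.48 ft²·°F·h/BTU
Q = 2675 × 47.77 / 23.48 = 5442.2 BTU/h
E = 5442.2 × 4911 = 26726000 BTU
Cost = 26726000/10⁶ × 28.61 = $764.64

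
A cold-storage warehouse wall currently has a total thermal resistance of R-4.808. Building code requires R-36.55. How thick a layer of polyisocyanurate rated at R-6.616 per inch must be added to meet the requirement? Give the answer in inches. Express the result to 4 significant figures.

ΔR = 36.55 − 4.808 = 31.742 ft²·°F·h/BTU
L = ΔR / (R/in) = 31.742/6.616 = 4.7978 in

4.798 in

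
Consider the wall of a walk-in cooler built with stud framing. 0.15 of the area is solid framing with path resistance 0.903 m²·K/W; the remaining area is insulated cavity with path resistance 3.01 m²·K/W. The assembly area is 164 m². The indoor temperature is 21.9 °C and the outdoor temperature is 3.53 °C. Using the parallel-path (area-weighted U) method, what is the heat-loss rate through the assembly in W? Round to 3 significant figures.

1350 W

U_eff = 0.85/3.01 + 0.15/0.903 = 0.2824 + 0.1661 = 0.4485
R_eff = 1/U_eff = 2.23 m²·K/W
Q = 164 × (21.9 − 3.53) / 2.23 = 1351 W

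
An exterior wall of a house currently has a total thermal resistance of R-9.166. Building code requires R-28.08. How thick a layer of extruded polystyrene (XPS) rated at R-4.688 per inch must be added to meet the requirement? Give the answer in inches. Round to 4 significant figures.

ΔR = 28.08 − 9.166 = 18.914 ft²·°F·h/BTU
L = ΔR / (R/in) = 18.914/4.688 = 4.0346 in

4.035 in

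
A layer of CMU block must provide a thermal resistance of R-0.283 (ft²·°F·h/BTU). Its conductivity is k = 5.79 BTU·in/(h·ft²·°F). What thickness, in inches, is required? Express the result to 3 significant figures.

1.64 in

L = R × k = 0.283 × 5.79 = 1.639 in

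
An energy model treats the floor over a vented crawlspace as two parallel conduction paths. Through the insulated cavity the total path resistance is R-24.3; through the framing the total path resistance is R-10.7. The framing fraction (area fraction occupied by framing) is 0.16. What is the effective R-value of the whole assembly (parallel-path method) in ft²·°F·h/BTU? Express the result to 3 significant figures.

20.2 ft²·°F·h/BTU

U_eff = 0.84/24.3 + 0.16/10.7 = 0.03457 + 0.01495 = 0.04952
R_eff = 1/U_eff = 20.19 ft²·°F·h/BTU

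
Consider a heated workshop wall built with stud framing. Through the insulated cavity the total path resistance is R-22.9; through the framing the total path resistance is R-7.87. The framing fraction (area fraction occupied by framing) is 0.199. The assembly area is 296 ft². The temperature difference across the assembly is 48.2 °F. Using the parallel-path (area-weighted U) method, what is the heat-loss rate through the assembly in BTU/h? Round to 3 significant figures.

860 BTU/h

U_eff = 0.801/22.9 + 0.199/7.87 = 0.03498 + 0.02529 = 0.06026
R_eff = 1/U_eff = 16.59 ft²·°F·h/BTU
Q = 296 × 48.2 / 16.59 = 859.8 BTU/h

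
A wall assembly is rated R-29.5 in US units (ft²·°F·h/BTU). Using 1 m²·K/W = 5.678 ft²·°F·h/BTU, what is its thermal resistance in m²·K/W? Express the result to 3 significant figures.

R_SI = 29.5/5.678 = 5.195

5.20 m²·K/W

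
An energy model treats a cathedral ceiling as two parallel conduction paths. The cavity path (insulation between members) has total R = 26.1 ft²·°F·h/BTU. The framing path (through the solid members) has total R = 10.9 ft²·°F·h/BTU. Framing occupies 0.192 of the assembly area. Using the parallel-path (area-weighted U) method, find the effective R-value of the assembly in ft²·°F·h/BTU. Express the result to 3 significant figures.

20.6 ft²·°F·h/BTU

U_eff = 0.808/26.1 + 0.192/10.9 = 0.03096 + 0.01761 = 0.04857
R_eff = 1/U_eff = 20.59 ft²·°F·h/BTU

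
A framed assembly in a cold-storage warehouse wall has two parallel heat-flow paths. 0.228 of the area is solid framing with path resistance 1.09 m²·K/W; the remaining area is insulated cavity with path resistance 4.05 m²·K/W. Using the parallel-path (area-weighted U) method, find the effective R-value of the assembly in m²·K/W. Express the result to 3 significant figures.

U_eff = 0.772/4.05 + 0.228/1.09 = 0.1906 + 0.2092 = 0.3998
R_eff = 1/U_eff = 2.501 m²·K/W

2.50 m²·K/W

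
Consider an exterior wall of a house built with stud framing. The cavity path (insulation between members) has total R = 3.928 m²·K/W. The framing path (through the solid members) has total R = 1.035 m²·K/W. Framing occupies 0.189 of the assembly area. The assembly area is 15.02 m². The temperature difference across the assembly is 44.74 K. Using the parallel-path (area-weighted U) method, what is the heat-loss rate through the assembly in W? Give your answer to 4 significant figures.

261.5 W

U_eff = 0.811/3.928 + 0.189/1.035 = 0.20647 + 0.18261 = 0.38908
R_eff = 1/U_eff = 2.5702 m²·K/W
Q = 15.02 × 44.74 / 2.5702 = 261.46 W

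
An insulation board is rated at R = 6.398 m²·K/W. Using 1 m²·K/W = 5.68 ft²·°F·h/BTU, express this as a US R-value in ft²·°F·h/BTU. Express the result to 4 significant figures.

R_US = 6.398 × 5.68 = 36.341

36.34 ft²·°F·h/BTU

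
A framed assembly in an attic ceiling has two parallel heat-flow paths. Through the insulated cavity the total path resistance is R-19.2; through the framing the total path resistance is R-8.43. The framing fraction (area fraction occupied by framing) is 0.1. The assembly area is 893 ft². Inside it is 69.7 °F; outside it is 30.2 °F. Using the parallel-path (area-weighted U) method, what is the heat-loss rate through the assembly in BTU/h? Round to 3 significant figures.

2070 BTU/h

U_eff = 0.9/19.2 + 0.1/8.43 = 0.04688 + 0.01186 = 0.05874
R_eff = 1/U_eff = 17.02 ft²·°F·h/BTU
Q = 893 × (69.7 − 30.2) / 17.02 = 2072 BTU/h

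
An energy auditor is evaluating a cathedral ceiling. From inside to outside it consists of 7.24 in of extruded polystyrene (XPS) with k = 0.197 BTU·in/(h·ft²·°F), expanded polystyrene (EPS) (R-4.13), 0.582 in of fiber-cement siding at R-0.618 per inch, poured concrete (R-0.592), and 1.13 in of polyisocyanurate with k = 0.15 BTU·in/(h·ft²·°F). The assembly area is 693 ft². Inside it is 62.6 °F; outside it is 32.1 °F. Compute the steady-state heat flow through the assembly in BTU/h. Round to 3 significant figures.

7.24/0.197 = 36.75
0.582 × 0.618 = 0.3597
1.13/0.15 = 7.533
R_total = 36.75 + 4.13 + 0.3597 + 0.592 + 7.533 = 49.37 ft²·°F·h/BTU
Q = A·ΔT/R = 693 × (62.6 − 32.1) / 49.37 = 428.2 BTU/h

428 BTU/h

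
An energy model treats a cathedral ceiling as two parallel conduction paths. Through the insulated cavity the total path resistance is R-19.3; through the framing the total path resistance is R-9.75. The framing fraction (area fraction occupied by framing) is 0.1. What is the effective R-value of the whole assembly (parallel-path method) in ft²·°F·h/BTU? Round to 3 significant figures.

U_eff = 0.9/19.3 + 0.1/9.75 = 0.04663 + 0.01026 = 0.05689
R_eff = 1/U_eff = 17.58 ft²·°F·h/BTU

17.6 ft²·°F·h/BTU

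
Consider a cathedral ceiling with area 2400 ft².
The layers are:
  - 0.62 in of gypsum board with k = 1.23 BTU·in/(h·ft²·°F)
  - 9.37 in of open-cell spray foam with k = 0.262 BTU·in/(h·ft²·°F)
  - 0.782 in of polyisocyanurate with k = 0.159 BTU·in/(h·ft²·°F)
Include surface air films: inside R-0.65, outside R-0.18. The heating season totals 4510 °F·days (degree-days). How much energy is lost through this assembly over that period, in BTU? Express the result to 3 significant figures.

6180000 BTU

0.62/1.23 = 0.5041
9.37/0.262 = 35.76
0.782/0.159 = 4.918
R_total = 0.65 + 0.5041 + 35.76 + 4.918 + 0.18 = 42.02 ft²·°F·h/BTU
E = A × HDD × 24 / R = 2400 × 4510 × 24 / 42.02 = 6183000 BTU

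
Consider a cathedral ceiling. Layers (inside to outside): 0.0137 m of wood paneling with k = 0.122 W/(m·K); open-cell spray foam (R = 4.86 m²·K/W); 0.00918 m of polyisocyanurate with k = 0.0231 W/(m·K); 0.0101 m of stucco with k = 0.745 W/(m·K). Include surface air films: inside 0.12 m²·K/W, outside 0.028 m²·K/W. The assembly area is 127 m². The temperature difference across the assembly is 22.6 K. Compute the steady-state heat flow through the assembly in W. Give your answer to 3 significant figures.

519 W

0.0137/0.122 = 0.1123
0.00918/0.0231 = 0.3974
0.0101/0.745 = 0.01356
R_total = 0.12 + 0.1123 + 4.86 + 0.3974 + 0.01356 + 0.028 = 5.531 m²·K/W
Q = A·ΔT/R = 127 × 22.6 / 5.531 = 518.9 W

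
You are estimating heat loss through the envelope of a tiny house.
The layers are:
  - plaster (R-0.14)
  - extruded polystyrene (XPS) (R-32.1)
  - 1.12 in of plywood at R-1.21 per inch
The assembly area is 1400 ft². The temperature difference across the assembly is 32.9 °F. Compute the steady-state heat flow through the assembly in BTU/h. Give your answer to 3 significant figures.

1.12 × 1.21 = 1.355
R_total = 0.14 + 32.1 + 1.355 = 33.6 ft²·°F·h/BTU
Q = A·ΔT/R = 1400 × 32.9 / 33.6 = 1371 BTU/h

1370 BTU/h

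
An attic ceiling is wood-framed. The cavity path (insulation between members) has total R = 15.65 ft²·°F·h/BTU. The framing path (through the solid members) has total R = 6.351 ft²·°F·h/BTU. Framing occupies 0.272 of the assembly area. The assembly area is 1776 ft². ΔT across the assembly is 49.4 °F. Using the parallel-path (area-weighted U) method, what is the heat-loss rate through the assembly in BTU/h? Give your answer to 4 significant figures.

U_eff = 0.728/15.65 + 0.272/6.351 = 0.046518 + 0.042828 = 0.089345
R_eff = 1/U_eff = 11.193 ft²·°F·h/BTU
Q = 1776 × 49.4 / 11.193 = 7838.7 BTU/h

7839 BTU/h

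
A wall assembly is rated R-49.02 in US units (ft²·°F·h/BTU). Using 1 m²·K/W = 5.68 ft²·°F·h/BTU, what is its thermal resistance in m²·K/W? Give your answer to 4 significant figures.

R_SI = 49.02/5.68 = 8.6303

8.630 m²·K/W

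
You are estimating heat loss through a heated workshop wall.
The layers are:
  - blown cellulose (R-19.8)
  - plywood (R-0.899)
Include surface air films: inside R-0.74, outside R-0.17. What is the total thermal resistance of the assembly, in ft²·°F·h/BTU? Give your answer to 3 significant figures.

21.6 ft²·°F·h/BTU

R_total = 0.74 + 19.8 + 0.899 + 0.17 = 21.61 ft²·°F·h/BTU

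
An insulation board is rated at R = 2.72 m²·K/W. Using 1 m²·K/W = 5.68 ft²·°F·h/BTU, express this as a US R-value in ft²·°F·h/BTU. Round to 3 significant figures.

15.4 ft²·°F·h/BTU

R_US = 2.72 × 5.68 = 15.45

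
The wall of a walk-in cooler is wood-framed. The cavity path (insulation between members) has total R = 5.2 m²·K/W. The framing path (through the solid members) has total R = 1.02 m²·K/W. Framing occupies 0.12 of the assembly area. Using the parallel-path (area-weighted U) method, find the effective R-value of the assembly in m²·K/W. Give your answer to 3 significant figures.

U_eff = 0.88/5.2 + 0.12/1.02 = 0.1692 + 0.1176 = 0.2869
R_eff = 1/U_eff = 3.486 m²·K/W

3.49 m²·K/W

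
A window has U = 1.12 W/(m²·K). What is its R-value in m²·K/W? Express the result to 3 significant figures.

R = 1/U = 1/1.12 = 0.8929

0.893 m²·K/W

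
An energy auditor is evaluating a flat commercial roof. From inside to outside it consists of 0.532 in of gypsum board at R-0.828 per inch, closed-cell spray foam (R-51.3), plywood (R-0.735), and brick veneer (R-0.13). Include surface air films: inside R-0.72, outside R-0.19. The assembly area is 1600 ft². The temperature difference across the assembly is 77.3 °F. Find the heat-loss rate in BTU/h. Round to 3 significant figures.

0.532 × 0.828 = 0.4405
R_total = 0.72 + 0.4405 + 51.3 + 0.735 + 0.13 + 0.19 = 53.52 ft²·°F·h/BTU
Q = A·ΔT/R = 1600 × 77.3 / 53.52 = 2311 BTU/h

2310 BTU/h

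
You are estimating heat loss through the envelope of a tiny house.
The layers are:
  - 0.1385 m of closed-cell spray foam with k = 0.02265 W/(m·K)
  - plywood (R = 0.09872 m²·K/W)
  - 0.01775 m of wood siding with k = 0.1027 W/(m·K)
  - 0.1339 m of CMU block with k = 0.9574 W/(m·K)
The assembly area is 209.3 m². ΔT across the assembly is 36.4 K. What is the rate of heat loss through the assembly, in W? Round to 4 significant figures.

0.1385/0.02265 = 6.1148
0.01775/0.1027 = 0.17283
0.1339/0.9574 = 0.13986
R_total = 6.1148 + 0.09872 + 0.17283 + 0.13986 = 6.5262 m²·K/W
Q = A·ΔT/R = 209.3 × 36.4 / 6.5262 = 1167.4 W

1167 W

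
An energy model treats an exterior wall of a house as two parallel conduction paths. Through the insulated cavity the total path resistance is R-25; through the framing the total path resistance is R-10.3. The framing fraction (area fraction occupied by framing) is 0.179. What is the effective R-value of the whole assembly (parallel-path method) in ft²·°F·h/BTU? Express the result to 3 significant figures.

19.9 ft²·°F·h/BTU

U_eff = 0.821/25 + 0.179/10.3 = 0.03284 + 0.01738 = 0.05022
R_eff = 1/U_eff = 19.91 ft²·°F·h/BTU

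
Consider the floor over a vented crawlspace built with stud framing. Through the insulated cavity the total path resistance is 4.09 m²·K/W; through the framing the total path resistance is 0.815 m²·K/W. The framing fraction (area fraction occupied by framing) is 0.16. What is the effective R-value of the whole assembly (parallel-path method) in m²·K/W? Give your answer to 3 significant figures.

U_eff = 0.84/4.09 + 0.16/0.815 = 0.2054 + 0.1963 = 0.4017
R_eff = 1/U_eff = 2.489 m²·K/W

2.49 m²·K/W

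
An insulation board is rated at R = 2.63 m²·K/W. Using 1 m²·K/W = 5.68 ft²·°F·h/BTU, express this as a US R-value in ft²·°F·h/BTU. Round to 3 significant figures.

R_US = 2.63 × 5.68 = 14.94

14.9 ft²·°F·h/BTU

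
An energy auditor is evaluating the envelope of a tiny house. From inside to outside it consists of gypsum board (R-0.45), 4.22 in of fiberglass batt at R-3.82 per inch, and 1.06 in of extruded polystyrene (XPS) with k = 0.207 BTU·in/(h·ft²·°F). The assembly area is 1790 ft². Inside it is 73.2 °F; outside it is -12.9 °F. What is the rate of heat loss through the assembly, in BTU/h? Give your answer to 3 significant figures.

4.22 × 3.82 = 16.12
1.06/0.207 = 5.121
R_total = 0.45 + 16.12 + 5.121 = 21.69 ft²·°F·h/BTU
Q = A·ΔT/R = 1790 × (73.2 − (-12.9)) / 21.69 = 7105 BTU/h

7110 BTU/h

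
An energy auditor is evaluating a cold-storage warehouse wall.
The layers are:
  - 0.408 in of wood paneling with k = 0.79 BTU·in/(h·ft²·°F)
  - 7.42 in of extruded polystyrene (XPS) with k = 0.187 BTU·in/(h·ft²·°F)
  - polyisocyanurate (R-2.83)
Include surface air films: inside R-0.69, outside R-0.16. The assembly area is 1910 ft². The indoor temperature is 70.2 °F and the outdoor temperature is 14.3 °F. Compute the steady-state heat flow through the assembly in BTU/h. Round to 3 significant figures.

0.408/0.79 = 0.5165
7.42/0.187 = 39.68
R_total = 0.69 + 0.5165 + 39.68 + 2.83 + 0.16 = 43.88 ft²·°F·h/BTU
Q = A·ΔT/R = 1910 × (70.2 − 14.3) / 43.88 = 2433 BTU/h

2430 BTU/h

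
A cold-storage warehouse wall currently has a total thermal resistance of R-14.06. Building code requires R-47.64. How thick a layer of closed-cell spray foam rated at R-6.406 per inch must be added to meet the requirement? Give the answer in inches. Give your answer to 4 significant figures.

5.242 in

ΔR = 47.64 − 14.06 = 33.58 ft²·°F·h/BTU
L = ΔR / (R/in) = 33.58/6.406 = 5.242 in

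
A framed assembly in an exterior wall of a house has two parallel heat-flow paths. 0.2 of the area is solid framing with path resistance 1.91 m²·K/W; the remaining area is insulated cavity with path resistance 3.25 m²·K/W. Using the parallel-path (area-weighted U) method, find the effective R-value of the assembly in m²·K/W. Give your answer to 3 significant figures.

2.85 m²·K/W

U_eff = 0.8/3.25 + 0.2/1.91 = 0.2462 + 0.1047 = 0.3509
R_eff = 1/U_eff = 2.85 m²·K/W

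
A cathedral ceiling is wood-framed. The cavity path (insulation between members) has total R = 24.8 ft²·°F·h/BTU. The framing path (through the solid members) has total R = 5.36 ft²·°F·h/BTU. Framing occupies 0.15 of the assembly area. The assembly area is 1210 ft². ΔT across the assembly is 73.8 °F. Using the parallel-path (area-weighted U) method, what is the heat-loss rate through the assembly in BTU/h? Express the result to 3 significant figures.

U_eff = 0.85/24.8 + 0.15/5.36 = 0.03427 + 0.02799 = 0.06226
R_eff = 1/U_eff = 16.06 ft²·°F·h/BTU
Q = 1210 × 73.8 / 16.06 = 5560 BTU/h

5560 BTU/h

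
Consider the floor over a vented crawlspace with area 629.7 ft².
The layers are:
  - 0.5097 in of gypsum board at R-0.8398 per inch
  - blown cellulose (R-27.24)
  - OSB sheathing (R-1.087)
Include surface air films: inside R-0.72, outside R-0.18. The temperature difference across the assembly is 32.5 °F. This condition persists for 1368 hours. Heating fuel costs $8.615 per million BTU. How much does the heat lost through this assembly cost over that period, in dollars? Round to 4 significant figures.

8.133 dollars

0.5097 × 0.8398 = 0.42805
R_total = 0.72 + 0.42805 + 27.24 + 1.087 + 0.18 = 29.655 ft²·°F·h/BTU
Q = 629.7 × 32.5 / 29.655 = 690.11 BTU/h
E = 690.11 × 1368 = 944070 BTU
Cost = 944070/10⁶ × 8.615 = $8.1332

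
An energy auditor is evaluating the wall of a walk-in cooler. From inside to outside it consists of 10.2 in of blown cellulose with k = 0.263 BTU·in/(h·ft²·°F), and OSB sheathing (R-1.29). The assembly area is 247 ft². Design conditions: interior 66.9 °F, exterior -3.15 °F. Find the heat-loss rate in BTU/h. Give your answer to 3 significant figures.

10.2/0.263 = 38.78
R_total = 38.78 + 1.29 = 40.07 ft²·°F·h/BTU
Q = A·ΔT/R = 247 × (66.9 − (-3.15)) / 40.07 = 431.8 BTU/h

432 BTU/h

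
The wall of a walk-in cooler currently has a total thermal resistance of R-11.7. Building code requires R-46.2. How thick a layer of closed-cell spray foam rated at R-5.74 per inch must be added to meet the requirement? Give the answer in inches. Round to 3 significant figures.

6.01 in

ΔR = 46.2 − 11.7 = 34.5 ft²·°F·h/BTU
L = ΔR / (R/in) = 34.5/5.74 = 6.01 in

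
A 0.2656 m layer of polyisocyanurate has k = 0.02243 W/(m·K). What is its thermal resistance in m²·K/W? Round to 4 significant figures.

R = L/k = 0.2656/0.02243 = 11.841 m²·K/W

11.84 m²·K/W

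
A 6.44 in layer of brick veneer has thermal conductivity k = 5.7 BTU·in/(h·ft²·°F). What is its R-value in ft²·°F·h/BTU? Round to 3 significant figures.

1.13 ft²·°F·h/BTU

R = L/k = 6.44/5.7 = 1.13 ft²·°F·h/BTU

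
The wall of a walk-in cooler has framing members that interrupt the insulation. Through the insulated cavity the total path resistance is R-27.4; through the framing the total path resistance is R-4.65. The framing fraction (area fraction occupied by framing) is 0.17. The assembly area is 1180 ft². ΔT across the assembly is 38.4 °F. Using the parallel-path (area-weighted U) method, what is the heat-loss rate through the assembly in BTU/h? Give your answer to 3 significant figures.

3030 BTU/h

U_eff = 0.83/27.4 + 0.17/4.65 = 0.03029 + 0.03656 = 0.06685
R_eff = 1/U_eff = 14.96 ft²·°F·h/BTU
Q = 1180 × 38.4 / 14.96 = 3029 BTU/h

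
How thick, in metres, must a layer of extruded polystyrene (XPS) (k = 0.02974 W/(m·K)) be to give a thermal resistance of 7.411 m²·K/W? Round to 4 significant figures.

0.2204 m

L = R·k = 7.411 × 0.02974 = 0.2204 m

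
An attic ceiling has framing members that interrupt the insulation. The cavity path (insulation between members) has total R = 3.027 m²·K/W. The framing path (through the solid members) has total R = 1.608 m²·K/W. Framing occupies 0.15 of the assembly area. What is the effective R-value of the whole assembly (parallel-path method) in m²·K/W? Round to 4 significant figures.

2.673 m²·K/W

U_eff = 0.85/3.027 + 0.15/1.608 = 0.28081 + 0.093284 = 0.37409
R_eff = 1/U_eff = 2.6732 m²·K/W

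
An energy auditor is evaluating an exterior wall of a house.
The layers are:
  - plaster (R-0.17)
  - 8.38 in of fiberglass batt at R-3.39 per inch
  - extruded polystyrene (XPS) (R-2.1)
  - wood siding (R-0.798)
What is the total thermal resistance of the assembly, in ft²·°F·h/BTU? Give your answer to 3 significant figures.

8.38 × 3.39 = 28.41
R_total = 0.17 + 28.41 + 2.1 + 0.798 = 31.48 ft²·°F·h/BTU

31.5 ft²·°F·h/BTU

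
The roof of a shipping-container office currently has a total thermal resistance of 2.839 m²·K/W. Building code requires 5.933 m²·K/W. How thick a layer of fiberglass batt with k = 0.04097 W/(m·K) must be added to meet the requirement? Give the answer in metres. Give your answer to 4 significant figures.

0.1268 m

ΔR = 5.933 − 2.839 = 3.094 m²·K/W
L = ΔR × k = 3.094 × 0.04097 = 0.12676 m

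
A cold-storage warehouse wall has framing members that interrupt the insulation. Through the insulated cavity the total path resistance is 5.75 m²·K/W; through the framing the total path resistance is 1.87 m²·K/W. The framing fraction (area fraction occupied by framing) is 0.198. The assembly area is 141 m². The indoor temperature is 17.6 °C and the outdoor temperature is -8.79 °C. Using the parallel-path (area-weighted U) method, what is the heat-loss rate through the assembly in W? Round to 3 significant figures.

913 W

U_eff = 0.802/5.75 + 0.198/1.87 = 0.1395 + 0.1059 = 0.2454
R_eff = 1/U_eff = 4.076 m²·K/W
Q = 141 × (17.6 − (-8.79)) / 4.076 = 913 W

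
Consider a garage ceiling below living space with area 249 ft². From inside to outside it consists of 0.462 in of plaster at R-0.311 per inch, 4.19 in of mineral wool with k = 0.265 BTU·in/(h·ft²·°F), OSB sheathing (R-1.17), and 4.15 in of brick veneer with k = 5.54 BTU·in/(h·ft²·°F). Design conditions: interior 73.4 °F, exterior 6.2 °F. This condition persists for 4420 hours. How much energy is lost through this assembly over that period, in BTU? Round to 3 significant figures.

4140000 BTU

0.462 × 0.311 = 0.1437
4.19/0.265 = 15.81
4.15/5.54 = 0.7491
R_total = 0.1437 + 15.81 + 1.17 + 0.7491 = 17.87 ft²·°F·h/BTU
Q = 249 × (73.4 − 6.2) / 17.87 = 936.1 BTU/h
E = 936.1 × 4420 = 4138000 BTU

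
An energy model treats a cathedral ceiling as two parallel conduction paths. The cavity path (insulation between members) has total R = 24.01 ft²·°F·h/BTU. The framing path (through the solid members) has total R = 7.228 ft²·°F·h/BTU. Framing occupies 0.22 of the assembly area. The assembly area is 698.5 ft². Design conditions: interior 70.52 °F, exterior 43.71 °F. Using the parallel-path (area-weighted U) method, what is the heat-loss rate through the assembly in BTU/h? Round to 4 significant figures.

1178 BTU/h

U_eff = 0.78/24.01 + 0.22/7.228 = 0.032486 + 0.030437 = 0.062924
R_eff = 1/U_eff = 15.892 ft²·°F·h/BTU
Q = 698.5 × (70.52 − 43.71) / 15.892 = 1178.4 BTU/h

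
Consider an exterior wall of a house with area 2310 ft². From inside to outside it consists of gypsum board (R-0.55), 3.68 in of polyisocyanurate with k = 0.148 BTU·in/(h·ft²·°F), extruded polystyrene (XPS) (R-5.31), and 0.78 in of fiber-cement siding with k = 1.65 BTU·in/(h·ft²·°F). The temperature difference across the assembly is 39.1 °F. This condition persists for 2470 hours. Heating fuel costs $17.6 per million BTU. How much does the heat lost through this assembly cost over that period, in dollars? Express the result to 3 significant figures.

126 dollars

3.68/0.148 = 24.86
0.78/1.65 = 0.4727
R_total = 0.55 + 24.86 + 5.31 + 0.4727 = 31.2 ft²·°F·h/BTU
Q = 2310 × 39.1 / 31.2 = 2895 BTU/h
E = 2895 × 2470 = 7151000 BTU
Cost = 7151000/10⁶ × 17.6 = $125.9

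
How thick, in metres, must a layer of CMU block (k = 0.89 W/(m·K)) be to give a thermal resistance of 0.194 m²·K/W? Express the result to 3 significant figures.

L = R·k = 0.194 × 0.89 = 0.1727 m

0.173 m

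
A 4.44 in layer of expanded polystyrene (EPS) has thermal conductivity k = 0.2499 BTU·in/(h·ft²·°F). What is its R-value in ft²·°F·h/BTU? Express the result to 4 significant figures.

17.77 ft²·°F·h/BTU

R = L/k = 4.44/0.2499 = 17.767 ft²·°F·h/BTU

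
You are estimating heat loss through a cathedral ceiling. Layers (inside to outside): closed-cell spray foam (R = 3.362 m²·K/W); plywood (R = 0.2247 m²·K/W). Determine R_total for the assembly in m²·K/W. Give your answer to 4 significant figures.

3.587 m²·K/W

R_total = 3.362 + 0.2247 = 3.5867 m²·K/W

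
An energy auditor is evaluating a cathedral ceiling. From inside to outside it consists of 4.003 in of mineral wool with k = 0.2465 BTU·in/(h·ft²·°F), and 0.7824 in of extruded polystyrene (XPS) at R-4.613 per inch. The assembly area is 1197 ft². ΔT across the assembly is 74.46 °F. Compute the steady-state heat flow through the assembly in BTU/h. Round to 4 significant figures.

4.003/0.2465 = 16.239
0.7824 × 4.613 = 3.6092
R_total = 16.239 + 3.6092 = 19.849 ft²·°F·h/BTU
Q = A·ΔT/R = 1197 × 74.46 / 19.849 = 4490.4 BTU/h

4490 BTU/h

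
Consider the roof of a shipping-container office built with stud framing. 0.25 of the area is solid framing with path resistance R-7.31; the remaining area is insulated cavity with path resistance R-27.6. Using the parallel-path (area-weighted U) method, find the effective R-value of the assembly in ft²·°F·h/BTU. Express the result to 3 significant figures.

16.3 ft²·°F·h/BTU

U_eff = 0.75/27.6 + 0.25/7.31 = 0.02717 + 0.0342 = 0.06137
R_eff = 1/U_eff = 16.29 ft²·°F·h/BTU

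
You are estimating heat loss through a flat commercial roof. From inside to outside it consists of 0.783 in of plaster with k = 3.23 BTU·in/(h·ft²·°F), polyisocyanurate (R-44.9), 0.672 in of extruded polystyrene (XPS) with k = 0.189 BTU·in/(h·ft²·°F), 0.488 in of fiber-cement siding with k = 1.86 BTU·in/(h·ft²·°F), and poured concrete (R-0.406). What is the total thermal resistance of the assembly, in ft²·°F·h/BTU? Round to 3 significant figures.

49.4 ft²·°F·h/BTU

0.783/3.23 = 0.2424
0.672/0.189 = 3.556
0.488/1.86 = 0.2624
R_total = 0.2424 + 44.9 + 3.556 + 0.2624 + 0.406 = 49.37 ft²·°F·h/BTU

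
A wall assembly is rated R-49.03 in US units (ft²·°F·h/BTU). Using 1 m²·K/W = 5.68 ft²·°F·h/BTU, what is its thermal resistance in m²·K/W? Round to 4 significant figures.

R_SI = 49.03/5.68 = 8.632

8.632 m²·K/W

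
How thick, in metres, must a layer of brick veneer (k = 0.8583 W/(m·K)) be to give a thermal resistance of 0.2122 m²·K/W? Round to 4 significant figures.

0.1821 m

L = R·k = 0.2122 × 0.8583 = 0.18213 m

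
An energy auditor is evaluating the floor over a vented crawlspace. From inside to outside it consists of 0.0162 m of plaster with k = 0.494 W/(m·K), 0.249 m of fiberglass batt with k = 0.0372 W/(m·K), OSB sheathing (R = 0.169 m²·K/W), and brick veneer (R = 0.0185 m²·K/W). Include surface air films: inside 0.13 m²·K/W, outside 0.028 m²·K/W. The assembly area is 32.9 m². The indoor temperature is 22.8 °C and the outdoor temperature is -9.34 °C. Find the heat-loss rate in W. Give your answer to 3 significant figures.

0.0162/0.494 = 0.03279
0.249/0.0372 = 6.694
R_total = 0.13 + 0.03279 + 6.694 + 0.169 + 0.0185 + 0.028 = 7.072 m²·K/W
Q = A·ΔT/R = 32.9 × (22.8 − (-9.34)) / 7.072 = 149.5 W

150 W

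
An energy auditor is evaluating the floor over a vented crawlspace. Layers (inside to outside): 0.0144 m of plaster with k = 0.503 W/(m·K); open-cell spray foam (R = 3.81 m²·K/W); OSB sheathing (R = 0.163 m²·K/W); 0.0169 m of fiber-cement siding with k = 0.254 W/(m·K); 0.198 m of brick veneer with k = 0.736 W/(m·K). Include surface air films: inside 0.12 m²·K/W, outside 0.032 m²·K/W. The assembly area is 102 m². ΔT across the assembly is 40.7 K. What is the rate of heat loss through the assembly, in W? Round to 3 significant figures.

0.0144/0.503 = 0.02863
0.0169/0.254 = 0.06654
0.198/0.736 = 0.269
R_total = 0.12 + 0.02863 + 3.81 + 0.163 + 0.06654 + 0.269 + 0.032 = 4.489 m²·K/W
Q = A·ΔT/R = 102 × 40.7 / 4.489 = 924.8 W

925 W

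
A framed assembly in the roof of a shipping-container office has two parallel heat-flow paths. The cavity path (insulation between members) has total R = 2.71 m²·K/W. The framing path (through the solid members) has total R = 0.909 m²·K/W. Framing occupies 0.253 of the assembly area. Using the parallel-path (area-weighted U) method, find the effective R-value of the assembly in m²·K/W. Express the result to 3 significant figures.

1.81 m²·K/W

U_eff = 0.747/2.71 + 0.253/0.909 = 0.2756 + 0.2783 = 0.554
R_eff = 1/U_eff = 1.805 m²·K/W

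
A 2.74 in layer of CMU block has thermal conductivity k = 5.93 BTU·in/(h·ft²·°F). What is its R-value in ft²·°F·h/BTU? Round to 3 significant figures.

0.462 ft²·°F·h/BTU

R = L/k = 2.74/5.93 = 0.4621 ft²·°F·h/BTU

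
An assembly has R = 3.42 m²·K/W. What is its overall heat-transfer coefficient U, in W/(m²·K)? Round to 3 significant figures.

U = 1/R = 1/3.42 = 0.2924

0.292 W/(m²·K)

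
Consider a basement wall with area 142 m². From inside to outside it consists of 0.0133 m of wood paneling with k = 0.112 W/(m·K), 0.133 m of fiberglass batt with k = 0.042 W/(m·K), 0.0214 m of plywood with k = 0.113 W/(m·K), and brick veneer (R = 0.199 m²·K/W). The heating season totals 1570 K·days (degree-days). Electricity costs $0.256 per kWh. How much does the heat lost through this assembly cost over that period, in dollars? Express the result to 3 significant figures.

0.0133/0.112 = 0.1187
0.133/0.042 = 3.167
0.0214/0.113 = 0.1894
R_total = 0.1187 + 3.167 + 0.1894 + 0.199 = 3.674 m²·K/W
E = A × HDD × 24 / R / 1000 = 142 × 1570 × 24 / 3.674 / 1000 = 1456 kWh
Cost = 1456 × 0.256 = $372.8

373 dollars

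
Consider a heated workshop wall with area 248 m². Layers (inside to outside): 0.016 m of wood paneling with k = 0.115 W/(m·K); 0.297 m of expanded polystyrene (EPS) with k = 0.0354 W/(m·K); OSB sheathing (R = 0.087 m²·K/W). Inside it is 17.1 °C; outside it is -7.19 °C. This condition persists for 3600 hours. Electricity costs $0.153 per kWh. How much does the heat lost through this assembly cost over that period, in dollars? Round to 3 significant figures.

385 dollars

0.016/0.115 = 0.1391
0.297/0.0354 = 8.39
R_total = 0.1391 + 8.39 + 0.087 = 8.616 m²·K/W
Q = 248 × (17.1 − (-7.19)) / 8.616 = 699.2 W
E = 699.2 W × 3600 h / 1000 = 2517 kWh
Cost = 2517 × 0.153 = $385.1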